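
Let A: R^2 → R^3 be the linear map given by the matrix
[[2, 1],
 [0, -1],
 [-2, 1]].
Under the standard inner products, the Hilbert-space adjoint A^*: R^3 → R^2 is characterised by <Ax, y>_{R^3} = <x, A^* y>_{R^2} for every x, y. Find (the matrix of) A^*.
A^* = A^T =
[[2, 0, -2],
 [1, -1, 1]]

For real matrices with standard dot products, the defining identity <Ax, y> = <x, A^* y> gives (Ax)^T y = x^T (A^*) y, i.e. x^T A^T y = x^T (A^*) y. Since this holds for all x, y, we must have A^* = A^T. Therefore
A^* =
[[2, 0, -2],
 [1, -1, 1]].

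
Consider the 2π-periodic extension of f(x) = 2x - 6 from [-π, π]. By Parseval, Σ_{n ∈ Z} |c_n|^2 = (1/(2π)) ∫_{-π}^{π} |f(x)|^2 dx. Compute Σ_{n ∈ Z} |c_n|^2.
Σ |c_n|^2 = 4π^2/3 + 36

Expand and integrate term by term over [-π, π]:
  ∫ (2x)^2 dx = 4·(2π^3/3); ∫ 2·2·(-6)·x dx = 0 (odd integrand); ∫ (-6)^2 dx = 36·2π.
So (1/(2π)) ∫_{-π}^{π} (2x - 6)^2 dx = 4π^2/3 + 36 = 4π^2/3 + 36.
Parseval ⇒ Σ |c_n|^2 = 4π^2/3 + 36.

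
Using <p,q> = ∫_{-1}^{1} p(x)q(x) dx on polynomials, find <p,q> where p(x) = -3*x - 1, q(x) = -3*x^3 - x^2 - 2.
<p,q> = 124/15

Expand the product: p(x)·q(x) = 9*x^4 + 6*x^3 + x^2 + 6*x + 2.
∫_{-1}^{1} of each monomial x^k gives [2/(k+1) if k even, 0 if k odd]. Integrating term-by-term (or equivalently evaluating the antiderivative F(x) = 9*x^5/5 + 3*x^4/2 + x^3/3 + 3*x^2 + 2*x at the endpoints):
  F(1) − F(−1) = 259/30 − (11/30) = 124/15.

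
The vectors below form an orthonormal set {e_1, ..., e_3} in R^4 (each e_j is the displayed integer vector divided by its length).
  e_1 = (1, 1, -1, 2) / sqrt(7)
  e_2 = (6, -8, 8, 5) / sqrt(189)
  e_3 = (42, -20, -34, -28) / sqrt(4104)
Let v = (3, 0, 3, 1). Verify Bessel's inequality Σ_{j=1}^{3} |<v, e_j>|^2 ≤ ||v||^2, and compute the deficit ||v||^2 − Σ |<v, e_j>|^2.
Σ |<v, e_j>|^2 = 233/19; ||v||^2 = 19; deficit = 128/19

Write each e_j = u_j / sqrt(<u_j, u_j>) where u_j is the displayed integer vector. Then <v, e_j> = <v, u_j> / sqrt(<u_j, u_j>), so |<v, e_j>|^2 = <v, u_j>^2 / <u_j, u_j>.
Coefficients: <v, e_1> = 2/sqrt(7), <v, e_2> = 47/sqrt(189), <v, e_3> = -4/sqrt(4104).
Square and sum: Σ |<v, e_j>|^2 = 233/19.
Compute ||v||^2 = v·v = 19.
Deficit = 19 − 233/19 = 128/19 ≥ 0, confirming Bessel's inequality. (The deficit equals ||v − Σ <v,e_j> e_j||^2, the squared distance from v to span{e_j}.)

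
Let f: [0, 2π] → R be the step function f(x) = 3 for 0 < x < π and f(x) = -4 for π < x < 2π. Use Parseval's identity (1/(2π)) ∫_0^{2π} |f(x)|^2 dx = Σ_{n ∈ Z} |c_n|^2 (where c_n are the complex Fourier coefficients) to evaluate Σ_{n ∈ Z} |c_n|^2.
Σ |c_n|^2 = 25/2

Parseval equates the L^2 energy of f (normalised by 1/(2π)) with the ℓ^2 sum of its Fourier coefficients: (1/(2π)) ∫_0^{2π} |f|^2 = Σ |c_n|^2.
Compute the left side: (1/(2π)) [∫_0^π 3^2 dx + ∫_π^{2π} (-4)^2 dx] = (1/(2π)) · (9π + 16π) = (9 + 16)/2 = 25/2.
So Σ_{n ∈ Z} |c_n|^2 = 25/2.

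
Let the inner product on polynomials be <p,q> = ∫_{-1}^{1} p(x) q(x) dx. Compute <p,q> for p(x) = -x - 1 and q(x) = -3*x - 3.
<p,q> = 8

Expand the product: p(x)·q(x) = 3*x^2 + 6*x + 3.
∫_{-1}^{1} of each monomial x^k gives [2/(k+1) if k even, 0 if k odd]. Integrating term-by-term (or equivalently evaluating the antiderivative F(x) = x^3 + 3*x^2 + 3*x at the endpoints):
  F(1) − F(−1) = 7 − (-1) = 8.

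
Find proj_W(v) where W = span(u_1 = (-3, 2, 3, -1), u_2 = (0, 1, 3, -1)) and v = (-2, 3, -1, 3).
proj_W(v) = (-306/109, 63/109, -117/109, 39/109)

Set up U = [u_1 | ... | u_2] ∈ R^(4×2). The projector onto W = col(U) is P = U (U^T U)^(-1) U^T.
Compute U^T U =
  [23, 12]
  [12, 11],
and U^T v = (6, -3).
Solve U^T U · c = U^T v for the coefficients: c = (102/109, -141/109). The projection is proj_W(v) = U c.
Check: (v - proj_W(v)) · u_1 = 0  (should be 0).
Check: (v - proj_W(v)) · u_2 = 0  (should be 0).
Result: proj_W(v) = (-306/109, 63/109, -117/109, 39/109).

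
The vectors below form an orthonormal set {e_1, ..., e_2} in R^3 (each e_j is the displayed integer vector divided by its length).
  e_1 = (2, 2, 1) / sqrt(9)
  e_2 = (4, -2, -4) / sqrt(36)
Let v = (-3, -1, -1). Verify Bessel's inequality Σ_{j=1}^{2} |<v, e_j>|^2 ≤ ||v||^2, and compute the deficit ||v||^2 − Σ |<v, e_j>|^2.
Σ |<v, e_j>|^2 = 10; ||v||^2 = 11; deficit = 1

Write each e_j = u_j / sqrt(<u_j, u_j>) where u_j is the displayed integer vector. Then <v, e_j> = <v, u_j> / sqrt(<u_j, u_j>), so |<v, e_j>|^2 = <v, u_j>^2 / <u_j, u_j>.
Coefficients: <v, e_1> = -9/sqrt(9), <v, e_2> = -6/sqrt(36).
Square and sum: Σ |<v, e_j>|^2 = 10.
Compute ||v||^2 = v·v = 11.
Deficit = 11 − 10 = 1 ≥ 0, confirming Bessel's inequality. (The deficit equals ||v − Σ <v,e_j> e_j||^2, the squared distance from v to span{e_j}.)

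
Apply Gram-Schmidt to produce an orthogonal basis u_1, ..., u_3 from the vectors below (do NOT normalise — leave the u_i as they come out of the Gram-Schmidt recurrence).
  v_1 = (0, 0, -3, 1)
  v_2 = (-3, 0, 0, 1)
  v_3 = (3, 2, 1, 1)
Orthogonal basis:
  u_1 = (0, 0, -3, 1)
  u_2 = (-3, 0, 3/10, 9/10)
  u_3 = (7/11, 2, 7/11, 21/11)

Apply the Gram-Schmidt recurrence
  u_1 = v_1
  u_i = v_i − Σ_{j<i} ((v_i · u_j) / (u_j · u_j)) · u_j.

Step by step this gives:
  u_1 = (0, 0, -3, 1)
  u_2 = (-3, 0, 3/10, 9/10)
  u_3 = (7/11, 2, 7/11, 21/11)

Orthogonality check:
  u_2 · u_1 = 0 (should be 0)
  u_3 · u_1 = 0 (should be 0)
  u_3 · u_2 = 0 (should be 0)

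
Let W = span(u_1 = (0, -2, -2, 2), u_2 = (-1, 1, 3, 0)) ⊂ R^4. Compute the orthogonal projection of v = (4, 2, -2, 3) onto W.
proj_W(v) = (12/17, -13/17, -37/17, 1/17)

Set up U = [u_1 | ... | u_2] ∈ R^(4×2). The projector onto W = col(U) is P = U (U^T U)^(-1) U^T.
Compute U^T U =
  [12, -8]
  [-8, 11],
and U^T v = (6, -8).
Solve U^T U · c = U^T v for the coefficients: c = (1/34, -12/17). The projection is proj_W(v) = U c.
Check: (v - proj_W(v)) · u_1 = 0  (should be 0).
Check: (v - proj_W(v)) · u_2 = 0  (should be 0).
Result: proj_W(v) = (12/17, -13/17, -37/17, 1/17).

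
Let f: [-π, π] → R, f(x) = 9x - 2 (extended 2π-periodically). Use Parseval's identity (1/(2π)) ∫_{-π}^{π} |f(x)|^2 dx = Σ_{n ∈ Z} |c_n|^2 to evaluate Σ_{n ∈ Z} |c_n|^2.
Σ |c_n|^2 = 27π^2 + 4

Expand and integrate term by term over [-π, π]:
  ∫ (9x)^2 dx = 81·(2π^3/3); ∫ 2·9·(-2)·x dx = 0 (odd integrand); ∫ (-2)^2 dx = 4·2π.
So (1/(2π)) ∫_{-π}^{π} (9x - 2)^2 dx = 81π^2/3 + 4 = 27π^2 + 4.
Parseval ⇒ Σ |c_n|^2 = 27π^2 + 4.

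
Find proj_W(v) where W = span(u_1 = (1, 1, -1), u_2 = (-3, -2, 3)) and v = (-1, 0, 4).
proj_W(v) = (-5/2, 0, 5/2)

Set up U = [u_1 | ... | u_2] ∈ R^(3×2). The projector onto W = col(U) is P = U (U^T U)^(-1) U^T.
Compute U^T U =
  [3, -8]
  [-8, 22],
and U^T v = (-5, 15).
Solve U^T U · c = U^T v for the coefficients: c = (5, 5/2). The projection is proj_W(v) = U c.
Check: (v - proj_W(v)) · u_1 = 0  (should be 0).
Check: (v - proj_W(v)) · u_2 = 0  (should be 0).
Result: proj_W(v) = (-5/2, 0, 5/2).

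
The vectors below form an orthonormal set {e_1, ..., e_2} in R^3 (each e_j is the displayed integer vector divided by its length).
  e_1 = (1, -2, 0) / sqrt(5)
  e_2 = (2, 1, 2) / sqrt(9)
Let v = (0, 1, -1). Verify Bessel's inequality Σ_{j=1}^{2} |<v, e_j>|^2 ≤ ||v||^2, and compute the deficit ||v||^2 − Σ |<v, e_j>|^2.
Σ |<v, e_j>|^2 = 41/45; ||v||^2 = 2; deficit = 49/45

Write each e_j = u_j / sqrt(<u_j, u_j>) where u_j is the displayed integer vector. Then <v, e_j> = <v, u_j> / sqrt(<u_j, u_j>), so |<v, e_j>|^2 = <v, u_j>^2 / <u_j, u_j>.
Coefficients: <v, e_1> = -2/sqrt(5), <v, e_2> = -1/sqrt(9).
Square and sum: Σ |<v, e_j>|^2 = 41/45.
Compute ||v||^2 = v·v = 2.
Deficit = 2 − 41/45 = 49/45 ≥ 0, confirming Bessel's inequality. (The deficit equals ||v − Σ <v,e_j> e_j||^2, the squared distance from v to span{e_j}.)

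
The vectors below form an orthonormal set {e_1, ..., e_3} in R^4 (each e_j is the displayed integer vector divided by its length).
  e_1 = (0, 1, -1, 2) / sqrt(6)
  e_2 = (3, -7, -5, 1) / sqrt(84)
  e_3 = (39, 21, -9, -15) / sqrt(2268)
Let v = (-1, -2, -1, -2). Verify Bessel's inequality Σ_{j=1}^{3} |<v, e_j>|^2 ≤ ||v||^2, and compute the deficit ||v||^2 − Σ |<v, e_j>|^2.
Σ |<v, e_j>|^2 = 131/18; ||v||^2 = 10; deficit = 49/18

Write each e_j = u_j / sqrt(<u_j, u_j>) where u_j is the displayed integer vector. Then <v, e_j> = <v, u_j> / sqrt(<u_j, u_j>), so |<v, e_j>|^2 = <v, u_j>^2 / <u_j, u_j>.
Coefficients: <v, e_1> = -5/sqrt(6), <v, e_2> = 14/sqrt(84), <v, e_3> = -42/sqrt(2268).
Square and sum: Σ |<v, e_j>|^2 = 131/18.
Compute ||v||^2 = v·v = 10.
Deficit = 10 − 131/18 = 49/18 ≥ 0, confirming Bessel's inequality. (The deficit equals ||v − Σ <v,e_j> e_j||^2, the squared distance from v to span{e_j}.)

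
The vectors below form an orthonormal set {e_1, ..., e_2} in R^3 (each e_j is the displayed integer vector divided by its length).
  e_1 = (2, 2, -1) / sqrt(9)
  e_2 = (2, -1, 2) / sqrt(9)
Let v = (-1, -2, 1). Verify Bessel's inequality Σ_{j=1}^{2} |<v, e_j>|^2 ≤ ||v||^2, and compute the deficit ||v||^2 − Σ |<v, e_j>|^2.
Σ |<v, e_j>|^2 = 53/9; ||v||^2 = 6; deficit = 1/9

Write each e_j = u_j / sqrt(<u_j, u_j>) where u_j is the displayed integer vector. Then <v, e_j> = <v, u_j> / sqrt(<u_j, u_j>), so |<v, e_j>|^2 = <v, u_j>^2 / <u_j, u_j>.
Coefficients: <v, e_1> = -7/sqrt(9), <v, e_2> = 2/sqrt(9).
Square and sum: Σ |<v, e_j>|^2 = 53/9.
Compute ||v||^2 = v·v = 6.
Deficit = 6 − 53/9 = 1/9 ≥ 0, confirming Bessel's inequality. (The deficit equals ||v − Σ <v,e_j> e_j||^2, the squared distance from v to span{e_j}.)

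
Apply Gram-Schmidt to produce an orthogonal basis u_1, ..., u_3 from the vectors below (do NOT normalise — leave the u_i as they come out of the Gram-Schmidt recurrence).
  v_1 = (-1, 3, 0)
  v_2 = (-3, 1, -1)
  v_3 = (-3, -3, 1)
Orthogonal basis:
  u_1 = (-1, 3, 0)
  u_2 = (-12/5, -4/5, -1)
  u_3 = (-30/37, -10/37, 80/37)

Apply the Gram-Schmidt recurrence
  u_1 = v_1
  u_i = v_i − Σ_{j<i} ((v_i · u_j) / (u_j · u_j)) · u_j.

Step by step this gives:
  u_1 = (-1, 3, 0)
  u_2 = (-12/5, -4/5, -1)
  u_3 = (-30/37, -10/37, 80/37)

Orthogonality check:
  u_2 · u_1 = 0 (should be 0)
  u_3 · u_1 = 0 (should be 0)
  u_3 · u_2 = 0 (should be 0)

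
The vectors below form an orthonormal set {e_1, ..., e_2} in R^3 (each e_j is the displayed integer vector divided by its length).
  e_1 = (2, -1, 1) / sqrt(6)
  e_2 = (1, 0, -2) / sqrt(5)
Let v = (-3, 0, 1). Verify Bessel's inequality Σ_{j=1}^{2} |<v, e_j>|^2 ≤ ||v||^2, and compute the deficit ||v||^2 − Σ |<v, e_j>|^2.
Σ |<v, e_j>|^2 = 55/6; ||v||^2 = 10; deficit = 5/6

Write each e_j = u_j / sqrt(<u_j, u_j>) where u_j is the displayed integer vector. Then <v, e_j> = <v, u_j> / sqrt(<u_j, u_j>), so |<v, e_j>|^2 = <v, u_j>^2 / <u_j, u_j>.
Coefficients: <v, e_1> = -5/sqrt(6), <v, e_2> = -5/sqrt(5).
Square and sum: Σ |<v, e_j>|^2 = 55/6.
Compute ||v||^2 = v·v = 10.
Deficit = 10 − 55/6 = 5/6 ≥ 0, confirming Bessel's inequality. (The deficit equals ||v − Σ <v,e_j> e_j||^2, the squared distance from v to span{e_j}.)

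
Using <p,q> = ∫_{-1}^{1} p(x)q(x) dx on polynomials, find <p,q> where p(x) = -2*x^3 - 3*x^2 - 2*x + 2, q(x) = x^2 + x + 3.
<p,q> = 4

Expand the product: p(x)·q(x) = -2*x^5 - 5*x^4 - 11*x^3 - 9*x^2 - 4*x + 6.
∫_{-1}^{1} of each monomial x^k gives [2/(k+1) if k even, 0 if k odd]. Integrating term-by-term (or equivalently evaluating the antiderivative F(x) = -x^6/3 - x^5 - 11*x^4/4 - 3*x^3 - 2*x^2 + 6*x at the endpoints):
  F(1) − F(−1) = -37/12 − (-85/12) = 4.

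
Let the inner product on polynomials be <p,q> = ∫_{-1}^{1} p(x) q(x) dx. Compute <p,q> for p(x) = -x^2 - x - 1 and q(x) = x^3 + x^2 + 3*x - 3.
<p,q> = 68/15

Expand the product: p(x)·q(x) = -x^5 - 2*x^4 - 5*x^3 - x^2 + 3.
∫_{-1}^{1} of each monomial x^k gives [2/(k+1) if k even, 0 if k odd]. Integrating term-by-term (or equivalently evaluating the antiderivative F(x) = -x^6/6 - 2*x^5/5 - 5*x^4/4 - x^3/3 + 3*x at the endpoints):
  F(1) − F(−1) = 17/20 − (-221/60) = 68/15.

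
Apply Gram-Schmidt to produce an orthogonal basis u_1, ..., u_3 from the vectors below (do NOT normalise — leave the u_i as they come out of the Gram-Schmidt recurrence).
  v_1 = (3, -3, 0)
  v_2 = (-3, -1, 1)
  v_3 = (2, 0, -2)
Orthogonal basis:
  u_1 = (3, -3, 0)
  u_2 = (-2, -2, 1)
  u_3 = (-1/3, -1/3, -4/3)

Apply the Gram-Schmidt recurrence
  u_1 = v_1
  u_i = v_i − Σ_{j<i} ((v_i · u_j) / (u_j · u_j)) · u_j.

Step by step this gives:
  u_1 = (3, -3, 0)
  u_2 = (-2, -2, 1)
  u_3 = (-1/3, -1/3, -4/3)

Orthogonality check:
  u_2 · u_1 = 0 (should be 0)
  u_3 · u_1 = 0 (should be 0)
  u_3 · u_2 = 0 (should be 0)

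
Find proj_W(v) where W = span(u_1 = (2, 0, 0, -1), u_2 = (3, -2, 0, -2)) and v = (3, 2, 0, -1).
proj_W(v) = (3, 2, 0, -1)

Set up U = [u_1 | ... | u_2] ∈ R^(4×2). The projector onto W = col(U) is P = U (U^T U)^(-1) U^T.
Compute U^T U =
  [5, 8]
  [8, 17],
and U^T v = (7, 7).
Solve U^T U · c = U^T v for the coefficients: c = (3, -1). The projection is proj_W(v) = U c.
Check: (v - proj_W(v)) · u_1 = 0  (should be 0).
Check: (v - proj_W(v)) · u_2 = 0  (should be 0).
Result: proj_W(v) = (3, 2, 0, -1).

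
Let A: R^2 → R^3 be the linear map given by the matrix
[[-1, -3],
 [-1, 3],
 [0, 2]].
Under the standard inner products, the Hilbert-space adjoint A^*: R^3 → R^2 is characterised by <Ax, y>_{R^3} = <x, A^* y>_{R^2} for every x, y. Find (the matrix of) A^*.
A^* = A^T =
[[-1, -1, 0],
 [-3, 3, 2]]

For real matrices with standard dot products, the defining identity <Ax, y> = <x, A^* y> gives (Ax)^T y = x^T (A^*) y, i.e. x^T A^T y = x^T (A^*) y. Since this holds for all x, y, we must have A^* = A^T. Therefore
A^* =
[[-1, -1, 0],
 [-3, 3, 2]].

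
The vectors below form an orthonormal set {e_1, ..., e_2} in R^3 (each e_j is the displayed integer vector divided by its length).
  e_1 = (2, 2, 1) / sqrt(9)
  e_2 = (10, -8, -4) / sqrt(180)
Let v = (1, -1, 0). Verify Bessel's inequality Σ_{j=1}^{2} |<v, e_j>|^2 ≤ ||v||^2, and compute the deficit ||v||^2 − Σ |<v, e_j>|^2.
Σ |<v, e_j>|^2 = 9/5; ||v||^2 = 2; deficit = 1/5

Write each e_j = u_j / sqrt(<u_j, u_j>) where u_j is the displayed integer vector. Then <v, e_j> = <v, u_j> / sqrt(<u_j, u_j>), so |<v, e_j>|^2 = <v, u_j>^2 / <u_j, u_j>.
Coefficients: <v, e_1> = 0/sqrt(9), <v, e_2> = 18/sqrt(180).
Square and sum: Σ |<v, e_j>|^2 = 9/5.
Compute ||v||^2 = v·v = 2.
Deficit = 2 − 9/5 = 1/5 ≥ 0, confirming Bessel's inequality. (The deficit equals ||v − Σ <v,e_j> e_j||^2, the squared distance from v to span{e_j}.)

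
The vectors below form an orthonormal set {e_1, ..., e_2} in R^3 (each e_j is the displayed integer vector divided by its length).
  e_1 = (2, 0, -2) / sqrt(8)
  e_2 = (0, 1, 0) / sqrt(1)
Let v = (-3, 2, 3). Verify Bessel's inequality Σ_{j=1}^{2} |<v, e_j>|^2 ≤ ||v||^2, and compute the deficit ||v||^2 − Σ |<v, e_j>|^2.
Σ |<v, e_j>|^2 = 22; ||v||^2 = 22; deficit = 0

Write each e_j = u_j / sqrt(<u_j, u_j>) where u_j is the displayed integer vector. Then <v, e_j> = <v, u_j> / sqrt(<u_j, u_j>), so |<v, e_j>|^2 = <v, u_j>^2 / <u_j, u_j>.
Coefficients: <v, e_1> = -12/sqrt(8), <v, e_2> = 2/sqrt(1).
Square and sum: Σ |<v, e_j>|^2 = 22.
Compute ||v||^2 = v·v = 22.
Deficit = 22 − 22 = 0 ≥ 0, confirming Bessel's inequality. (The deficit equals ||v − Σ <v,e_j> e_j||^2, the squared distance from v to span{e_j}.)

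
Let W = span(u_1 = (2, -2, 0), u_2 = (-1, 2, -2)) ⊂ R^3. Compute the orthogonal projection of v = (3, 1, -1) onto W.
proj_W(v) = (13/9, -5/9, -16/9)

Set up U = [u_1 | ... | u_2] ∈ R^(3×2). The projector onto W = col(U) is P = U (U^T U)^(-1) U^T.
Compute U^T U =
  [8, -6]
  [-6, 9],
and U^T v = (4, 1).
Solve U^T U · c = U^T v for the coefficients: c = (7/6, 8/9). The projection is proj_W(v) = U c.
Check: (v - proj_W(v)) · u_1 = 0  (should be 0).
Check: (v - proj_W(v)) · u_2 = 0  (should be 0).
Result: proj_W(v) = (13/9, -5/9, -16/9).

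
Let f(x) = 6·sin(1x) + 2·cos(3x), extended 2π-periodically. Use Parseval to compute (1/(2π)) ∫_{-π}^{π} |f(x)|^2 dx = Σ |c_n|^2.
Σ |c_n|^2 = 20

Expand |f|^2 and use orthogonality of {sin(nx), cos(mx)} on [-π, π]:
  ∫_{-π}^{π} sin(nx)^2 dx = π, ∫ cos(mx)^2 dx = π, and cross terms integrate to 0.
So ∫_{-π}^{π} f(x)^2 dx = 6^2 · π + 2^2 · π = (36 + 4)π.
Divide by 2π: (36 + 4)/2 = 20.
By Parseval, this equals Σ |c_n|^2.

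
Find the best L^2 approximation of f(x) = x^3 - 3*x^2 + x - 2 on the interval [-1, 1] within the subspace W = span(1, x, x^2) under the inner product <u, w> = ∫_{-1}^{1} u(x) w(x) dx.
g(x) = -3*x^2 + 8*x/5 - 2

The best approximation g ∈ W is the orthogonal projection of f onto W. Writing g = a_0 + a_1 x + a_2 x^2, the coefficients solve the normal equations G · a = b where
  G_{ij} = <φ_i, φ_j> and b_i = <f, φ_i>, with φ_0 = 1, φ_1 = x, φ_2 = x^2.
G =
  [2, 0, 2/3]
  [0, 2/3, 0]
  [2/3, 0, 2/5],
b = (-6, 16/15, -38/15).
Solving gives a_0 = -2, a_1 = 8/5, a_2 = -3, so
  g(x) = -3*x^2 + 8*x/5 - 2.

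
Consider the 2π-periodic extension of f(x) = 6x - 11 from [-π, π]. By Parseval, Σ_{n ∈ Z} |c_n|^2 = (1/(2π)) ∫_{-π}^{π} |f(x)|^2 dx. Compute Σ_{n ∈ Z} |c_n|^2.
Σ |c_n|^2 = 12π^2 + 121

Expand and integrate term by term over [-π, π]:
  ∫ (6x)^2 dx = 36·(2π^3/3); ∫ 2·6·(-11)·x dx = 0 (odd integrand); ∫ (-11)^2 dx = 121·2π.
So (1/(2π)) ∫_{-π}^{π} (6x - 11)^2 dx = 36π^2/3 + 121 = 12π^2 + 121.
Parseval ⇒ Σ |c_n|^2 = 12π^2 + 121.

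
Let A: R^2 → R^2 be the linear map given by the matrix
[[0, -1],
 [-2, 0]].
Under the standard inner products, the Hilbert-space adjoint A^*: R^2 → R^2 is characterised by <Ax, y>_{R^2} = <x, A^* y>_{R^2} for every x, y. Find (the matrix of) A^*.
A^* = A^T =
[[0, -2],
 [-1, 0]]

For real matrices with standard dot products, the defining identity <Ax, y> = <x, A^* y> gives (Ax)^T y = x^T (A^*) y, i.e. x^T A^T y = x^T (A^*) y. Since this holds for all x, y, we must have A^* = A^T. Therefore
A^* =
[[0, -2],
 [-1, 0]].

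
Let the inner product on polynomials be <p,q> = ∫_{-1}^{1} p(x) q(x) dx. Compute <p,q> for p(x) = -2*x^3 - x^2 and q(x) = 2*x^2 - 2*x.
<p,q> = 4/5

Expand the product: p(x)·q(x) = -4*x^5 + 2*x^4 + 2*x^3.
∫_{-1}^{1} of each monomial x^k gives [2/(k+1) if k even, 0 if k odd]. Integrating term-by-term (or equivalently evaluating the antiderivative F(x) = -2*x^6/3 + 2*x^5/5 + x^4/2 at the endpoints):
  F(1) − F(−1) = 7/30 − (-17/30) = 4/5.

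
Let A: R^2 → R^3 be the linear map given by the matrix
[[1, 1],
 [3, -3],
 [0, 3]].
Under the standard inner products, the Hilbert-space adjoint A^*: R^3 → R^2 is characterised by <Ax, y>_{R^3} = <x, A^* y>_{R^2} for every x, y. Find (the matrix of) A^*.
A^* = A^T =
[[1, 3, 0],
 [1, -3, 3]]

For real matrices with standard dot products, the defining identity <Ax, y> = <x, A^* y> gives (Ax)^T y = x^T (A^*) y, i.e. x^T A^T y = x^T (A^*) y. Since this holds for all x, y, we must have A^* = A^T. Therefore
A^* =
[[1, 3, 0],
 [1, -3, 3]].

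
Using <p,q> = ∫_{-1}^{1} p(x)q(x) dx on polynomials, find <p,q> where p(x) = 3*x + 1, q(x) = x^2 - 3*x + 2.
<p,q> = -4/3

Expand the product: p(x)·q(x) = 3*x^3 - 8*x^2 + 3*x + 2.
∫_{-1}^{1} of each monomial x^k gives [2/(k+1) if k even, 0 if k odd]. Integrating term-by-term (or equivalently evaluating the antiderivative F(x) = 3*x^4/4 - 8*x^3/3 + 3*x^2/2 + 2*x at the endpoints):
  F(1) − F(−1) = 19/12 − (35/12) = -4/3.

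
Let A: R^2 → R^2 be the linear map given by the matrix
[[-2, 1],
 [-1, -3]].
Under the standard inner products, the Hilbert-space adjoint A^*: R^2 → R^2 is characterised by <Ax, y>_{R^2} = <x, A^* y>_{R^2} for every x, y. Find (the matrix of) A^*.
A^* = A^T =
[[-2, -1],
 [1, -3]]

For real matrices with standard dot products, the defining identity <Ax, y> = <x, A^* y> gives (Ax)^T y = x^T (A^*) y, i.e. x^T A^T y = x^T (A^*) y. Since this holds for all x, y, we must have A^* = A^T. Therefore
A^* =
[[-2, -1],
 [1, -3]].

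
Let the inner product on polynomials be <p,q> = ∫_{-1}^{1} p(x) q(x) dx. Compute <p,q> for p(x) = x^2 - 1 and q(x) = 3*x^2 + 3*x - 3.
<p,q> = 16/5

Expand the product: p(x)·q(x) = 3*x^4 + 3*x^3 - 6*x^2 - 3*x + 3.
∫_{-1}^{1} of each monomial x^k gives [2/(k+1) if k even, 0 if k odd]. Integrating term-by-term (or equivalently evaluating the antiderivative F(x) = 3*x^5/5 + 3*x^4/4 - 2*x^3 - 3*x^2/2 + 3*x at the endpoints):
  F(1) − F(−1) = 17/20 − (-47/20) = 16/5.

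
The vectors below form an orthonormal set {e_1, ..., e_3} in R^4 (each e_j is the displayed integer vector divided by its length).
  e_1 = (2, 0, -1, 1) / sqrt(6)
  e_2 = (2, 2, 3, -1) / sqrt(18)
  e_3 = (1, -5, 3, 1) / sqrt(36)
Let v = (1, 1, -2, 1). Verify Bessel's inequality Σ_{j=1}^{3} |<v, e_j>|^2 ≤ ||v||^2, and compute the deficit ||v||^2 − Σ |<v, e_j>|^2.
Σ |<v, e_j>|^2 = 83/12; ||v||^2 = 7; deficit = 1/12

Write each e_j = u_j / sqrt(<u_j, u_j>) where u_j is the displayed integer vector. Then <v, e_j> = <v, u_j> / sqrt(<u_j, u_j>), so |<v, e_j>|^2 = <v, u_j>^2 / <u_j, u_j>.
Coefficients: <v, e_1> = 5/sqrt(6), <v, e_2> = -3/sqrt(18), <v, e_3> = -9/sqrt(36).
Square and sum: Σ |<v, e_j>|^2 = 83/12.
Compute ||v||^2 = v·v = 7.
Deficit = 7 − 83/12 = 1/12 ≥ 0, confirming Bessel's inequality. (The deficit equals ||v − Σ <v,e_j> e_j||^2, the squared distance from v to span{e_j}.)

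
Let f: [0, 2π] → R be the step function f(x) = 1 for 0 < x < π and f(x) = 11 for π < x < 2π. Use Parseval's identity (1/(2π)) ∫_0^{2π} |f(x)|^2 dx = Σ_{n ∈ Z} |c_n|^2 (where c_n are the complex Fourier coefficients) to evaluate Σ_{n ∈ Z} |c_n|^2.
Σ |c_n|^2 = 61

Parseval equates the L^2 energy of f (normalised by 1/(2π)) with the ℓ^2 sum of its Fourier coefficients: (1/(2π)) ∫_0^{2π} |f|^2 = Σ |c_n|^2.
Compute the left side: (1/(2π)) [∫_0^π 1^2 dx + ∫_π^{2π} 11^2 dx] = (1/(2π)) · (1π + 121π) = (1 + 121)/2 = 61.
So Σ_{n ∈ Z} |c_n|^2 = 61.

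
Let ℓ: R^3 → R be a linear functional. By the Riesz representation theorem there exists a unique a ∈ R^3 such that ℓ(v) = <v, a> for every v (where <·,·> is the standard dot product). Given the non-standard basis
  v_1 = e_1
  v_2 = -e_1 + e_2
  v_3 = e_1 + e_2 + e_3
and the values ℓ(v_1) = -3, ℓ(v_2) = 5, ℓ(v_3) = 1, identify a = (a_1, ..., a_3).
a = (-3, 2, 2)

Write a = (a_1, ..., a_3) in the standard basis. For each basis vector v_i, ℓ(v_i) = <v_i, a> is a linear equation in the a_j's. Collect the n equations into a matrix system V a = ℓ, where row i of V is v_i (expressed in the standard basis). Since V is invertible (lower-triangular with 1s on the diagonal, up to permutation), solve by back-substitution:
  V =
[[1, 0, 0],
 [-1, 1, 0],
 [1, 1, 1]]
  V a = (-3, 5, 1)
Solving gives a = (-3, 2, 2).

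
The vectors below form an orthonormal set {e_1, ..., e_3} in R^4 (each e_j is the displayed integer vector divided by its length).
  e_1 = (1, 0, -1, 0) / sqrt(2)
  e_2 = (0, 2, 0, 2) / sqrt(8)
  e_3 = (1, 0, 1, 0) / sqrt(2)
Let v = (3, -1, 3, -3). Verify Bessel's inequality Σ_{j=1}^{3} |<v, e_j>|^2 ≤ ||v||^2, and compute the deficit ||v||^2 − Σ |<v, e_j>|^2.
Σ |<v, e_j>|^2 = 26; ||v||^2 = 28; deficit = 2

Write each e_j = u_j / sqrt(<u_j, u_j>) where u_j is the displayed integer vector. Then <v, e_j> = <v, u_j> / sqrt(<u_j, u_j>), so |<v, e_j>|^2 = <v, u_j>^2 / <u_j, u_j>.
Coefficients: <v, e_1> = 0/sqrt(2), <v, e_2> = -8/sqrt(8), <v, e_3> = 6/sqrt(2).
Square and sum: Σ |<v, e_j>|^2 = 26.
Compute ||v||^2 = v·v = 28.
Deficit = 28 − 26 = 2 ≥ 0, confirming Bessel's inequality. (The deficit equals ||v − Σ <v,e_j> e_j||^2, the squared distance from v to span{e_j}.)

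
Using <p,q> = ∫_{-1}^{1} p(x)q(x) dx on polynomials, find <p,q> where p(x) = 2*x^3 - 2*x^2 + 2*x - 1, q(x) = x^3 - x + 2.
<p,q> = -52/7

Expand the product: p(x)·q(x) = 2*x^6 - 2*x^5 + 5*x^3 - 6*x^2 + 5*x - 2.
∫_{-1}^{1} of each monomial x^k gives [2/(k+1) if k even, 0 if k odd]. Integrating term-by-term (or equivalently evaluating the antiderivative F(x) = 2*x^7/7 - x^6/3 + 5*x^4/4 - 2*x^3 + 5*x^2/2 - 2*x at the endpoints):
  F(1) − F(−1) = -25/84 − (599/84) = -52/7.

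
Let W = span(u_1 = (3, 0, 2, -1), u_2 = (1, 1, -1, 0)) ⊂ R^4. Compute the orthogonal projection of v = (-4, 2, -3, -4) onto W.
proj_W(v) = (-101/41, 28/41, -114/41, 43/41)

Set up U = [u_1 | ... | u_2] ∈ R^(4×2). The projector onto W = col(U) is P = U (U^T U)^(-1) U^T.
Compute U^T U =
  [14, 1]
  [1, 3],
and U^T v = (-14, 1).
Solve U^T U · c = U^T v for the coefficients: c = (-43/41, 28/41). The projection is proj_W(v) = U c.
Check: (v - proj_W(v)) · u_1 = 0  (should be 0).
Check: (v - proj_W(v)) · u_2 = 0  (should be 0).
Result: proj_W(v) = (-101/41, 28/41, -114/41, 43/41).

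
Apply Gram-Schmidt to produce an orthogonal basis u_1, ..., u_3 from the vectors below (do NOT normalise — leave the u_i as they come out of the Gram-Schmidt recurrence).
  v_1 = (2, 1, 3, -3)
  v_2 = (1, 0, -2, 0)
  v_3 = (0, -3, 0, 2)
Orthogonal basis:
  u_1 = (2, 1, 3, -3)
  u_2 = (31/23, 4/23, -34/23, -12/23)
  u_3 = (14/11, -28/11, 7/11, 7/11)

Apply the Gram-Schmidt recurrence
  u_1 = v_1
  u_i = v_i − Σ_{j<i} ((v_i · u_j) / (u_j · u_j)) · u_j.

Step by step this gives:
  u_1 = (2, 1, 3, -3)
  u_2 = (31/23, 4/23, -34/23, -12/23)
  u_3 = (14/11, -28/11, 7/11, 7/11)

Orthogonality check:
  u_2 · u_1 = 0 (should be 0)
  u_3 · u_1 = 0 (should be 0)
  u_3 · u_2 = 0 (should be 0)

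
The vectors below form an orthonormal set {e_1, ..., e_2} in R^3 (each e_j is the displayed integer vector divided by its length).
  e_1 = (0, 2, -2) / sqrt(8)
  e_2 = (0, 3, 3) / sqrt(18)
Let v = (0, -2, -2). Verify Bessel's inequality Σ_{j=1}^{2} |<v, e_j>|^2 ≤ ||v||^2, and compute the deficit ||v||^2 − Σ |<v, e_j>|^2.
Σ |<v, e_j>|^2 = 8; ||v||^2 = 8; deficit = 0

Write each e_j = u_j / sqrt(<u_j, u_j>) where u_j is the displayed integer vector. Then <v, e_j> = <v, u_j> / sqrt(<u_j, u_j>), so |<v, e_j>|^2 = <v, u_j>^2 / <u_j, u_j>.
Coefficients: <v, e_1> = 0/sqrt(8), <v, e_2> = -12/sqrt(18).
Square and sum: Σ |<v, e_j>|^2 = 8.
Compute ||v||^2 = v·v = 8.
Deficit = 8 − 8 = 0 ≥ 0, confirming Bessel's inequality. (The deficit equals ||v − Σ <v,e_j> e_j||^2, the squared distance from v to span{e_j}.)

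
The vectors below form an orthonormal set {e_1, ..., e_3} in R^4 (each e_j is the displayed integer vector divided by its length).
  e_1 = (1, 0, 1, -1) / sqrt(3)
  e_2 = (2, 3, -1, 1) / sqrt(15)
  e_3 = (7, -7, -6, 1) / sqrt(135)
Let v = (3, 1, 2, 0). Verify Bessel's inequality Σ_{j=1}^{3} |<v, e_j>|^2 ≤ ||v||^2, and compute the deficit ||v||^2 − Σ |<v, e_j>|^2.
Σ |<v, e_j>|^2 = 314/27; ||v||^2 = 14; deficit = 64/27

Write each e_j = u_j / sqrt(<u_j, u_j>) where u_j is the displayed integer vector. Then <v, e_j> = <v, u_j> / sqrt(<u_j, u_j>), so |<v, e_j>|^2 = <v, u_j>^2 / <u_j, u_j>.
Coefficients: <v, e_1> = 5/sqrt(3), <v, e_2> = 7/sqrt(15), <v, e_3> = 2/sqrt(135).
Square and sum: Σ |<v, e_j>|^2 = 314/27.
Compute ||v||^2 = v·v = 14.
Deficit = 14 − 314/27 = 64/27 ≥ 0, confirming Bessel's inequality. (The deficit equals ||v − Σ <v,e_j> e_j||^2, the squared distance from v to span{e_j}.)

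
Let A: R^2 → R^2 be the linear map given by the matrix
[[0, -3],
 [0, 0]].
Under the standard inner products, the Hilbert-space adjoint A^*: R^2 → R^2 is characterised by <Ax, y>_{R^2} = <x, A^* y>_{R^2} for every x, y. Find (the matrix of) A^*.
A^* = A^T =
[[0, 0],
 [-3, 0]]

For real matrices with standard dot products, the defining identity <Ax, y> = <x, A^* y> gives (Ax)^T y = x^T (A^*) y, i.e. x^T A^T y = x^T (A^*) y. Since this holds for all x, y, we must have A^* = A^T. Therefore
A^* =
[[0, 0],
 [-3, 0]].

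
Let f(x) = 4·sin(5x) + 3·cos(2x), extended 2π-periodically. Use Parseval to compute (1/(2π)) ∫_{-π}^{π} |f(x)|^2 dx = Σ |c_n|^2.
Σ |c_n|^2 = 25/2

Expand |f|^2 and use orthogonality of {sin(nx), cos(mx)} on [-π, π]:
  ∫_{-π}^{π} sin(nx)^2 dx = π, ∫ cos(mx)^2 dx = π, and cross terms integrate to 0.
So ∫_{-π}^{π} f(x)^2 dx = 4^2 · π + 3^2 · π = (16 + 9)π.
Divide by 2π: (16 + 9)/2 = 25/2.
By Parseval, this equals Σ |c_n|^2.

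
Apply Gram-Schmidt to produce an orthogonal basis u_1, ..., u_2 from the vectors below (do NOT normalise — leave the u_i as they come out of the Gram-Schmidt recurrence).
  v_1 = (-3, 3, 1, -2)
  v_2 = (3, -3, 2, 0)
Orthogonal basis:
  u_1 = (-3, 3, 1, -2)
  u_2 = (21/23, -21/23, 62/23, -32/23)

Apply the Gram-Schmidt recurrence
  u_1 = v_1
  u_i = v_i − Σ_{j<i} ((v_i · u_j) / (u_j · u_j)) · u_j.

Step by step this gives:
  u_1 = (-3, 3, 1, -2)
  u_2 = (21/23, -21/23, 62/23, -32/23)

Orthogonality check:
  u_2 · u_1 = 0 (should be 0)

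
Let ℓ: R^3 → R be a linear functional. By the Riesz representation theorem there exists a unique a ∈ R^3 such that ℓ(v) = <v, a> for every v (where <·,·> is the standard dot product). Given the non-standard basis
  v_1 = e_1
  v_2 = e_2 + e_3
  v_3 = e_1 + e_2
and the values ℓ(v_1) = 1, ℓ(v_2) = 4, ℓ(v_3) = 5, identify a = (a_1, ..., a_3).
a = (1, 4, 0)

Write a = (a_1, ..., a_3) in the standard basis. For each basis vector v_i, ℓ(v_i) = <v_i, a> is a linear equation in the a_j's. Collect the n equations into a matrix system V a = ℓ, where row i of V is v_i (expressed in the standard basis). Since V is invertible (lower-triangular with 1s on the diagonal, up to permutation), solve by back-substitution:
  V =
[[1, 0, 0],
 [0, 1, 1],
 [1, 1, 0]]
  V a = (1, 4, 5)
Solving gives a = (1, 4, 0).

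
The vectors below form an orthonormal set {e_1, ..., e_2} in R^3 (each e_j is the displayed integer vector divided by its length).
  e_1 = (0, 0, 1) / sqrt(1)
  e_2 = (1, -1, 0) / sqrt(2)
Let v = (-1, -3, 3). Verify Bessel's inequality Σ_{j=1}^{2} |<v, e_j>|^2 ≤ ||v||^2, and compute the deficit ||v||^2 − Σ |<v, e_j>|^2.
Σ |<v, e_j>|^2 = 11; ||v||^2 = 19; deficit = 8

Write each e_j = u_j / sqrt(<u_j, u_j>) where u_j is the displayed integer vector. Then <v, e_j> = <v, u_j> / sqrt(<u_j, u_j>), so |<v, e_j>|^2 = <v, u_j>^2 / <u_j, u_j>.
Coefficients: <v, e_1> = 3/sqrt(1), <v, e_2> = 2/sqrt(2).
Square and sum: Σ |<v, e_j>|^2 = 11.
Compute ||v||^2 = v·v = 19.
Deficit = 19 − 11 = 8 ≥ 0, confirming Bessel's inequality. (The deficit equals ||v − Σ <v,e_j> e_j||^2, the squared distance from v to span{e_j}.)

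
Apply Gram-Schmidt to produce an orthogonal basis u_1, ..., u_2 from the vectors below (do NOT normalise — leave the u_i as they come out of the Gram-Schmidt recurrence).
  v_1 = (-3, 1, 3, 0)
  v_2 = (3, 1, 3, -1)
Orthogonal basis:
  u_1 = (-3, 1, 3, 0)
  u_2 = (60/19, 18/19, 54/19, -1)

Apply the Gram-Schmidt recurrence
  u_1 = v_1
  u_i = v_i − Σ_{j<i} ((v_i · u_j) / (u_j · u_j)) · u_j.

Step by step this gives:
  u_1 = (-3, 1, 3, 0)
  u_2 = (60/19, 18/19, 54/19, -1)

Orthogonality check:
  u_2 · u_1 = 0 (should be 0)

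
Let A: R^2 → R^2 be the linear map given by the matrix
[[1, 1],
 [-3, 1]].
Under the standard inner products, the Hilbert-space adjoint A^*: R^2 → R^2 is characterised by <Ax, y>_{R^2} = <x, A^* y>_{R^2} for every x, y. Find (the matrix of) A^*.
A^* = A^T =
[[1, -3],
 [1, 1]]

For real matrices with standard dot products, the defining identity <Ax, y> = <x, A^* y> gives (Ax)^T y = x^T (A^*) y, i.e. x^T A^T y = x^T (A^*) y. Since this holds for all x, y, we must have A^* = A^T. Therefore
A^* =
[[1, -3],
 [1, 1]].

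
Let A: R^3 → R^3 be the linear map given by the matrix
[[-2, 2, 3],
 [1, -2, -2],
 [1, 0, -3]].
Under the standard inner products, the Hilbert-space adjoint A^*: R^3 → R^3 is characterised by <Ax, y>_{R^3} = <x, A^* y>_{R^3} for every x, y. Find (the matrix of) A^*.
A^* = A^T =
[[-2, 1, 1],
 [2, -2, 0],
 [3, -2, -3]]

For real matrices with standard dot products, the defining identity <Ax, y> = <x, A^* y> gives (Ax)^T y = x^T (A^*) y, i.e. x^T A^T y = x^T (A^*) y. Since this holds for all x, y, we must have A^* = A^T. Therefore
A^* =
[[-2, 1, 1],
 [2, -2, 0],
 [3, -2, -3]].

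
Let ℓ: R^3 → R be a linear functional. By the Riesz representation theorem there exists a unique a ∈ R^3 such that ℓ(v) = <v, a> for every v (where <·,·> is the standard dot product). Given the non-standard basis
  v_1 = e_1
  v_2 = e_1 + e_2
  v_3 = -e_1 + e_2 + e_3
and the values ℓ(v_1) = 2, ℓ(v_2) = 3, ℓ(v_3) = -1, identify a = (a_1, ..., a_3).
a = (2, 1, 0)

Write a = (a_1, ..., a_3) in the standard basis. For each basis vector v_i, ℓ(v_i) = <v_i, a> is a linear equation in the a_j's. Collect the n equations into a matrix system V a = ℓ, where row i of V is v_i (expressed in the standard basis). Since V is invertible (lower-triangular with 1s on the diagonal, up to permutation), solve by back-substitution:
  V =
[[1, 0, 0],
 [1, 1, 0],
 [-1, 1, 1]]
  V a = (2, 3, -1)
Solving gives a = (2, 1, 0).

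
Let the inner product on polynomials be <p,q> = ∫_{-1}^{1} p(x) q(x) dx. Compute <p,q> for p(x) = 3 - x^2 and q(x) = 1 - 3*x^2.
<p,q> = 8/15

Expand the product: p(x)·q(x) = 3*x^4 - 10*x^2 + 3.
∫_{-1}^{1} of each monomial x^k gives [2/(k+1) if k even, 0 if k odd]. Integrating term-by-term (or equivalently evaluating the antiderivative F(x) = 3*x^5/5 - 10*x^3/3 + 3*x at the endpoints):
  F(1) − F(−1) = 4/15 − (-4/15) = 8/15.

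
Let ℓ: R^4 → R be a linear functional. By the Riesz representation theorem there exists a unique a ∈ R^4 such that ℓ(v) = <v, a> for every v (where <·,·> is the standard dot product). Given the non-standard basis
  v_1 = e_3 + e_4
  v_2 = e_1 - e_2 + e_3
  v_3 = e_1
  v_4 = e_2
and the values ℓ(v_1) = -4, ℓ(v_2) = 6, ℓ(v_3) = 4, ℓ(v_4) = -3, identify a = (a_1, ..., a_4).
a = (4, -3, -1, -3)

Write a = (a_1, ..., a_4) in the standard basis. For each basis vector v_i, ℓ(v_i) = <v_i, a> is a linear equation in the a_j's. Collect the n equations into a matrix system V a = ℓ, where row i of V is v_i (expressed in the standard basis). Since V is invertible (lower-triangular with 1s on the diagonal, up to permutation), solve by back-substitution:
  V =
[[0, 0, 1, 1],
 [1, -1, 1, 0],
 [1, 0, 0, 0],
 [0, 1, 0, 0]]
  V a = (-4, 6, 4, -3)
Solving gives a = (4, -3, -1, -3).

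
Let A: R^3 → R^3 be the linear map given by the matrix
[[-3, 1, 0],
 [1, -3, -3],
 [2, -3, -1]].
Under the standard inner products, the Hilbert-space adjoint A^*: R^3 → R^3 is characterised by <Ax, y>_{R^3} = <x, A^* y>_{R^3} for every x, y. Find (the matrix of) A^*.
A^* = A^T =
[[-3, 1, 2],
 [1, -3, -3],
 [0, -3, -1]]

For real matrices with standard dot products, the defining identity <Ax, y> = <x, A^* y> gives (Ax)^T y = x^T (A^*) y, i.e. x^T A^T y = x^T (A^*) y. Since this holds for all x, y, we must have A^* = A^T. Therefore
A^* =
[[-3, 1, 2],
 [1, -3, -3],
 [0, -3, -1]].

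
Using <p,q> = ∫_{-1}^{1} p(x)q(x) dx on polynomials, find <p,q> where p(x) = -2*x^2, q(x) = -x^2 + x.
<p,q> = 4/5

Expand the product: p(x)·q(x) = 2*x^4 - 2*x^3.
∫_{-1}^{1} of each monomial x^k gives [2/(k+1) if k even, 0 if k odd]. Integrating term-by-term (or equivalently evaluating the antiderivative F(x) = 2*x^5/5 - x^4/2 at the endpoints):
  F(1) − F(−1) = -1/10 − (-9/10) = 4/5.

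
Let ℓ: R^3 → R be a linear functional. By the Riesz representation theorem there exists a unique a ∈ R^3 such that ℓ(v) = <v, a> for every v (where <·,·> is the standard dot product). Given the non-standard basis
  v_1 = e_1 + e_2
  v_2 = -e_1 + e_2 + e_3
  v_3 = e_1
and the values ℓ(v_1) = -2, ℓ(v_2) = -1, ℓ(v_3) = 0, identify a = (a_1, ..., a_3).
a = (0, -2, 1)

Write a = (a_1, ..., a_3) in the standard basis. For each basis vector v_i, ℓ(v_i) = <v_i, a> is a linear equation in the a_j's. Collect the n equations into a matrix system V a = ℓ, where row i of V is v_i (expressed in the standard basis). Since V is invertible (lower-triangular with 1s on the diagonal, up to permutation), solve by back-substitution:
  V =
[[1, 1, 0],
 [-1, 1, 1],
 [1, 0, 0]]
  V a = (-2, -1, 0)
Solving gives a = (0, -2, 1).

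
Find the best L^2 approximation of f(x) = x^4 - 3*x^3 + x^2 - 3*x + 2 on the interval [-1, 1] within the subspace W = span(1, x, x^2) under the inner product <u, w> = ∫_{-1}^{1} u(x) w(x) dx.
g(x) = 13*x^2/7 - 24*x/5 + 67/35

The best approximation g ∈ W is the orthogonal projection of f onto W. Writing g = a_0 + a_1 x + a_2 x^2, the coefficients solve the normal equations G · a = b where
  G_{ij} = <φ_i, φ_j> and b_i = <f, φ_i>, with φ_0 = 1, φ_1 = x, φ_2 = x^2.
G =
  [2, 0, 2/3]
  [0, 2/3, 0]
  [2/3, 0, 2/5],
b = (76/15, -16/5, 212/105).
Solving gives a_0 = 67/35, a_1 = -24/5, a_2 = 13/7, so
  g(x) = 13*x^2/7 - 24*x/5 + 67/35.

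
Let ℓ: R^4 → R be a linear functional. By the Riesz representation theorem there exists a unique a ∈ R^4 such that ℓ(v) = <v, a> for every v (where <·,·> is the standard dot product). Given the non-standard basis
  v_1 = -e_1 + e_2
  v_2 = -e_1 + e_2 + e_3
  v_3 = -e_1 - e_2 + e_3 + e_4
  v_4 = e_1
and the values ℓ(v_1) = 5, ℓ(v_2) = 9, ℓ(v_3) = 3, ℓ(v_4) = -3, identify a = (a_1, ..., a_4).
a = (-3, 2, 4, -2)

Write a = (a_1, ..., a_4) in the standard basis. For each basis vector v_i, ℓ(v_i) = <v_i, a> is a linear equation in the a_j's. Collect the n equations into a matrix system V a = ℓ, where row i of V is v_i (expressed in the standard basis). Since V is invertible (lower-triangular with 1s on the diagonal, up to permutation), solve by back-substitution:
  V =
[[-1, 1, 0, 0],
 [-1, 1, 1, 0],
 [-1, -1, 1, 1],
 [1, 0, 0, 0]]
  V a = (5, 9, 3, -3)
Solving gives a = (-3, 2, 4, -2).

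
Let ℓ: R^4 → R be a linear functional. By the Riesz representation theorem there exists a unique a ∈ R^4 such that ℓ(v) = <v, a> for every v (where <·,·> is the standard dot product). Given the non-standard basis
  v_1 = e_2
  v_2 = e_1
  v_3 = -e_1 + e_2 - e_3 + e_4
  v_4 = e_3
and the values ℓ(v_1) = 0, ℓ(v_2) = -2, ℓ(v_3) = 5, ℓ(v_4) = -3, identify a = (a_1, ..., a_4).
a = (-2, 0, -3, 0)

Write a = (a_1, ..., a_4) in the standard basis. For each basis vector v_i, ℓ(v_i) = <v_i, a> is a linear equation in the a_j's. Collect the n equations into a matrix system V a = ℓ, where row i of V is v_i (expressed in the standard basis). Since V is invertible (lower-triangular with 1s on the diagonal, up to permutation), solve by back-substitution:
  V =
[[0, 1, 0, 0],
 [1, 0, 0, 0],
 [-1, 1, -1, 1],
 [0, 0, 1, 0]]
  V a = (0, -2, 5, -3)
Solving gives a = (-2, 0, -3, 0).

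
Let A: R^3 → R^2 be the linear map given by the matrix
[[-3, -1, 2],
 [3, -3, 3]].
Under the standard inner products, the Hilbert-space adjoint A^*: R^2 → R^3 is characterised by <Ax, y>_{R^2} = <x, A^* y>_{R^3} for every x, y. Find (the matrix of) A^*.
A^* = A^T =
[[-3, 3],
 [-1, -3],
 [2, 3]]

For real matrices with standard dot products, the defining identity <Ax, y> = <x, A^* y> gives (Ax)^T y = x^T (A^*) y, i.e. x^T A^T y = x^T (A^*) y. Since this holds for all x, y, we must have A^* = A^T. Therefore
A^* =
[[-3, 3],
 [-1, -3],
 [2, 3]].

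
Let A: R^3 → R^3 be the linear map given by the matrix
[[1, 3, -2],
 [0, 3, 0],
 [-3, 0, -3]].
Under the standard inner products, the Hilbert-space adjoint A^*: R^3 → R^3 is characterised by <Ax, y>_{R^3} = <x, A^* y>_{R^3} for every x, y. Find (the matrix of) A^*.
A^* = A^T =
[[1, 0, -3],
 [3, 3, 0],
 [-2, 0, -3]]

For real matrices with standard dot products, the defining identity <Ax, y> = <x, A^* y> gives (Ax)^T y = x^T (A^*) y, i.e. x^T A^T y = x^T (A^*) y. Since this holds for all x, y, we must have A^* = A^T. Therefore
A^* =
[[1, 0, -3],
 [3, 3, 0],
 [-2, 0, -3]].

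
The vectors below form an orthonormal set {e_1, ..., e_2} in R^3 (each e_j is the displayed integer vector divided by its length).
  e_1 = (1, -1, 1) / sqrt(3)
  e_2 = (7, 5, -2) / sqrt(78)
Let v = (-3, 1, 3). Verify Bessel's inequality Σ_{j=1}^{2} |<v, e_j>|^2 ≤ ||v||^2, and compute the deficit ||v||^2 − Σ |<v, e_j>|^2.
Σ |<v, e_j>|^2 = 85/13; ||v||^2 = 19; deficit = 162/13

Write each e_j = u_j / sqrt(<u_j, u_j>) where u_j is the displayed integer vector. Then <v, e_j> = <v, u_j> / sqrt(<u_j, u_j>), so |<v, e_j>|^2 = <v, u_j>^2 / <u_j, u_j>.
Coefficients: <v, e_1> = -1/sqrt(3), <v, e_2> = -22/sqrt(78).
Square and sum: Σ |<v, e_j>|^2 = 85/13.
Compute ||v||^2 = v·v = 19.
Deficit = 19 − 85/13 = 162/13 ≥ 0, confirming Bessel's inequality. (The deficit equals ||v − Σ <v,e_j> e_j||^2, the squared distance from v to span{e_j}.)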